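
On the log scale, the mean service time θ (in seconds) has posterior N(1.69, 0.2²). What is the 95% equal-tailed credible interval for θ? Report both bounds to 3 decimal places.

[3.662, 8.020]

On the log scale the 95% interval is 1.69 ± 1.960 × 0.2 = [1.2980, 2.0820].
Exponentiate: [e^1.2980, e^2.0820] = [3.662, 8.020].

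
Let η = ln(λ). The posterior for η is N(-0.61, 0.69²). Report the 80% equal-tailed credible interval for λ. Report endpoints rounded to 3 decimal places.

[0.224, 1.316]

On the log scale the 80% interval is -0.61 ± 1.282 × 0.69 = [-1.4943, 0.2743].
Exponentiate: [e^-1.4943, e^0.2743] = [0.224, 1.316].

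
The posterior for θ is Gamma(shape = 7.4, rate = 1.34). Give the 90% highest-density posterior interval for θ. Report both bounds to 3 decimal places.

The posterior is unimodal and skewed, so the HPD interval has equal density at both endpoints and is the shortest 90% interval.
Solving f(2.280) = f(8.647) with F(8.647) − F(2.280) = 0.90 gives [2.280, 8.647].
For comparison, the equal-tailed interval is [2.657, 9.229]; the HPD is narrower and shifted toward the mode.

[2.280, 8.647]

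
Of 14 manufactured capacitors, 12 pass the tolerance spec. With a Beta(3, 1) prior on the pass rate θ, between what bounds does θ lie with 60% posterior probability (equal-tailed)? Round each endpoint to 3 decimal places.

[0.765, 0.908]

Posterior: Beta(3+12, 1+2) = Beta(15, 3).
Equal-tailed 60% interval: the 0.2 and 0.8 quantiles of Beta(15, 3).
Posterior mean ≈ 0.833, SD ≈ 0.085; a Normal approximation gives roughly [0.761, 0.905].
Exact: F⁻¹(0.2) = 0.765; F⁻¹(0.8) = 0.908.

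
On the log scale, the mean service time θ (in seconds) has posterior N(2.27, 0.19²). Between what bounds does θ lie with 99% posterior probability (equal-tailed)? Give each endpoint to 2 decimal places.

On the log scale the 99% interval is 2.27 ± 2.576 × 0.19 = [1.7806, 2.7594].
Exponentiate: [e^1.7806, e^2.7594] = [5.93, 15.79].

[5.93, 15.79]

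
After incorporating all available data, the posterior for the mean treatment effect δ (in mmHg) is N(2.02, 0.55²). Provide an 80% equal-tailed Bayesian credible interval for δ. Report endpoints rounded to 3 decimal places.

[1.315, 2.725]

The posterior is symmetric, so the 80% equal-tailed interval is δ = 2.02 ± z·0.55 with z = 1.282.
Half-width: 1.282 × 0.55 = 0.705.
2.02 − 0.705 = 1.315; 2.02 + 0.705 = 2.725.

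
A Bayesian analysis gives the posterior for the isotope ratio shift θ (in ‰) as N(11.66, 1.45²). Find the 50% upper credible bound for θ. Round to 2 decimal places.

11.66

Need U with P(θ ≤ U) = 0.50: U = 11.66 + z_{0.5}·1.45.
z = 0.000; U = 11.66 + 0.000 × 1.45 = 11.66.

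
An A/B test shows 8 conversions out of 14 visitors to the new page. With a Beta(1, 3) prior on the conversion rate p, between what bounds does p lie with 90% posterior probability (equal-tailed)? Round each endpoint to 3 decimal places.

Posterior: Beta(1+8, 3+6) = Beta(9, 9).
Equal-tailed 90% interval: the 0.05 and 0.95 quantiles of Beta(9, 9).
Posterior mean ≈ 0.500, SD ≈ 0.115; a Normal approximation gives roughly [0.311, 0.689].
Exact: F⁻¹(0.05) = 0.311; F⁻¹(0.95) = 0.689.

[0.311, 0.689]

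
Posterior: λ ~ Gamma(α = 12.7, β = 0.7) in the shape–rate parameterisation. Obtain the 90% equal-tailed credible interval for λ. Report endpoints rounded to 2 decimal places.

[10.66, 27.25]

Posterior: Gamma(shape 12.7, rate 0.7).
Equal-tailed 90% interval: Gamma(12.7, 0.7) quantiles at 0.05 and 0.95.
Posterior mean ≈ 18.14, SD ≈ 5.09; a Normal approximation gives roughly [9.77, 26.52].
Exact: lower = 10.66; upper = 27.25.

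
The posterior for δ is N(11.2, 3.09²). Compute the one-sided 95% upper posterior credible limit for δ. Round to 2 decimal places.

Need U with P(δ ≤ U) = 0.95: U = 11.2 + z_{0.05}·3.09.
z = 1.645; U = 11.2 + 1.645 × 3.09 = 16.28.

16.28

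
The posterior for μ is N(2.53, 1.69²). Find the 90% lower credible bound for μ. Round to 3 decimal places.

Need L with P(μ ≥ L) = 0.90: L = 2.53 − z_{0.1}·1.69.
z = 1.282; L = 2.53 − 1.282 × 1.69 = 0.364.

0.364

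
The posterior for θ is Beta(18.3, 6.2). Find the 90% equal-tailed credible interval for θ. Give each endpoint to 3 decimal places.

Posterior: Beta(18.3, 6.2).
Equal-tailed 90% interval: the 0.05 and 0.95 quantiles of Beta(18.3, 6.2).
Posterior mean ≈ 0.747, SD ≈ 0.086; a Normal approximation gives roughly [0.605, 0.889].
Exact: F⁻¹(0.05) = 0.594; F⁻¹(0.95) = 0.876.

[0.594, 0.876]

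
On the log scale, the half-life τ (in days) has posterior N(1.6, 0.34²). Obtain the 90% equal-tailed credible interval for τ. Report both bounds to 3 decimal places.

On the log scale the 90% interval is 1.6 ± 1.645 × 0.34 = [1.0407, 2.1593].
Exponentiate: [e^1.0407, e^2.1593] = [2.831, 8.665].

[2.831, 8.665]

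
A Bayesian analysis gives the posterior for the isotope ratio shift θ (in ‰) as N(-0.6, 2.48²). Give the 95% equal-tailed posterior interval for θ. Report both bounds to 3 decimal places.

The posterior is symmetric, so the 95% equal-tailed interval is θ = -0.6 ± z·2.48 with z = 1.960.
Half-width: 1.960 × 2.48 = 4.861.
-0.6 − 4.861 = -5.461; -0.6 + 4.861 = 4.261.

[-5.461, 4.261]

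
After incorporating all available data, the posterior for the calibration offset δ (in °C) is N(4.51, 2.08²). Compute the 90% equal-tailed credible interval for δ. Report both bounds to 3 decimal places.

[1.089, 7.931]

The posterior is symmetric, so the 90% equal-tailed interval is δ = 4.51 ± z·2.08 with z = 1.645.
Half-width: 1.645 × 2.08 = 3.421.
4.51 − 3.421 = 1.089; 4.51 + 3.421 = 7.931.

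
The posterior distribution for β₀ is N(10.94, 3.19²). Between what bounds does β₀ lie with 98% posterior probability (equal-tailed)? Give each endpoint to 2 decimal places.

The posterior is symmetric, so the 98% equal-tailed interval is β₀ = 10.94 ± z·3.19 with z = 2.326.
Half-width: 2.326 × 3.19 = 7.42.
10.94 − 7.42 = 3.52; 10.94 + 7.42 = 18.36.

[3.52, 18.36]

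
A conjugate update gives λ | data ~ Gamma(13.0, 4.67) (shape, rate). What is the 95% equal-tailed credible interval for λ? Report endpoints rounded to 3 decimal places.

Posterior: Gamma(shape 13.0, rate 4.67).
Equal-tailed 95% interval: Gamma(13.0, 4.67) quantiles at 0.025 and 0.975.
Posterior mean ≈ 2.784, SD ≈ 0.772; a Normal approximation gives roughly [1.271, 4.297].
Exact: lower = 1.482; upper = 4.489.

[1.482, 4.489]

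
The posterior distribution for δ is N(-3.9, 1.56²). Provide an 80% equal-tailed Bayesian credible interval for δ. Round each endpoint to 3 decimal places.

[-5.899, -1.901]

The posterior is symmetric, so the 80% equal-tailed interval is δ = -3.9 ± z·1.56 with z = 1.282.
Half-width: 1.282 × 1.56 = 1.999.
-3.9 − 1.999 = -5.899; -3.9 + 1.999 = -1.901.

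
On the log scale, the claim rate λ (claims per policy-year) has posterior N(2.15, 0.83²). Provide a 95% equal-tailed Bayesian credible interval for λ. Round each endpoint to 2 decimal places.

On the log scale the 95% interval is 2.15 ± 1.960 × 0.83 = [0.5232, 3.7768].
Exponentiate: [e^0.5232, e^3.7768] = [1.69, 43.67].

[1.69, 43.67]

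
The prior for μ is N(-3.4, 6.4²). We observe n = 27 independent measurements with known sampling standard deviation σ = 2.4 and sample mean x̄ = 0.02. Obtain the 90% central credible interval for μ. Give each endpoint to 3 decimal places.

Posterior precision = 1/6.4² + 27/2.4² = 0.0244 + 4.6875 = 4.7119, so posterior SD = 0.4607.
Posterior mean = (-3.4/6.4² + 27·0.02/2.4²) / 4.7119 = 0.0023.
Interval: 0.0023 ± 1.645 × 0.4607 → [-0.755, 0.760].

[-0.755, 0.760]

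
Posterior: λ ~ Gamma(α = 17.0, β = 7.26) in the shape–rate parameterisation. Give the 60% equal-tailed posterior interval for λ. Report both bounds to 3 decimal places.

[1.855, 2.801]

Posterior: Gamma(shape 17.0, rate 7.26).
Equal-tailed 60% interval: Gamma(17.0, 7.26) quantiles at 0.2 and 0.8.
Posterior mean ≈ 2.342, SD ≈ 0.568; a Normal approximation gives roughly [1.864, 2.820].
Exact: lower = 1.855; upper = 2.801.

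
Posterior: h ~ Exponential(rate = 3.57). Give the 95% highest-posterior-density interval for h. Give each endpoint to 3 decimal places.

The exponential density is strictly decreasing on [0, ∞), so the HPD interval is anchored at 0: [0, q] with P(h ≤ q) = 0.95.
q = −ln(1 − 0.95) / 3.57 = 2.9957 / 3.57 = 0.839.

[0.000, 0.839]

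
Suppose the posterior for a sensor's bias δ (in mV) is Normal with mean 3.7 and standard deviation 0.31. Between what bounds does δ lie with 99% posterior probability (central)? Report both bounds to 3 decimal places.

The posterior is symmetric, so the 99% equal-tailed interval is δ = 3.7 ± z·0.31 with z = 2.576.
Half-width: 2.576 × 0.31 = 0.799.
3.7 − 0.799 = 2.901; 3.7 + 0.799 = 4.499.

[2.901, 4.499]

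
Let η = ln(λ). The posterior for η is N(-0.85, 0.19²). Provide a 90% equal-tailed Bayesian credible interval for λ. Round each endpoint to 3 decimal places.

[0.313, 0.584]

On the log scale the 90% interval is -0.85 ± 1.645 × 0.19 = [-1.1625, -0.5375].
Exponentiate: [e^-1.1625, e^-0.5375] = [0.313, 0.584].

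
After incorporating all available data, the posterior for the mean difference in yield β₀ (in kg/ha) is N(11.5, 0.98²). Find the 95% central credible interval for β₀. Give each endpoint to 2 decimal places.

The posterior is symmetric, so the 95% equal-tailed interval is β₀ = 11.5 ± z·0.98 with z = 1.960.
Half-width: 1.960 × 0.98 = 1.92.
11.5 − 1.92 = 9.58; 11.5 + 1.92 = 13.42.

[9.58, 13.42]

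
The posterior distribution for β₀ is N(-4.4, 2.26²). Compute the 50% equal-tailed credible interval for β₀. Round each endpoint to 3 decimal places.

[-5.924, -2.876]

The posterior is symmetric, so the 50% equal-tailed interval is β₀ = -4.4 ± z·2.26 with z = 0.674.
Half-width: 0.674 × 2.26 = 1.524.
-4.4 − 1.524 = -5.924; -4.4 + 1.524 = -2.876.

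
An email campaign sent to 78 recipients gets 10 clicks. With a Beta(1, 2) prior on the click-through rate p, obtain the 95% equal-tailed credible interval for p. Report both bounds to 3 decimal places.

[0.071, 0.218]

Posterior: Beta(1+10, 2+68) = Beta(11, 70).
Equal-tailed 95% interval: the 0.025 and 0.975 quantiles of Beta(11, 70).
Posterior mean ≈ 0.136, SD ≈ 0.038; a Normal approximation gives roughly [0.062, 0.210].
Exact: F⁻¹(0.025) = 0.071; F⁻¹(0.975) = 0.218.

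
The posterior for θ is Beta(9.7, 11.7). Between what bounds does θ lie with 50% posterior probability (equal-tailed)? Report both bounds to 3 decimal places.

Posterior: Beta(9.7, 11.7).
Equal-tailed 50% interval: the 0.25 and 0.75 quantiles of Beta(9.7, 11.7).
Posterior mean ≈ 0.453, SD ≈ 0.105; a Normal approximation gives roughly [0.382, 0.524].
Exact: F⁻¹(0.25) = 0.379; F⁻¹(0.75) = 0.526.

[0.379, 0.526]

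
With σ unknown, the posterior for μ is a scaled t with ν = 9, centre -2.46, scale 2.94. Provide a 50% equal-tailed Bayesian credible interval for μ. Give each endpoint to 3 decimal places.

[-4.526, -0.394]

The t_9 distribution is symmetric; the 50% interval is -2.46 ± t·2.94 with t_{0.75,9} = 0.703.
Half-width: 0.703 × 2.94 = 2.066.
-2.46 − 2.066 = -4.526; -2.46 + 2.066 = -0.394.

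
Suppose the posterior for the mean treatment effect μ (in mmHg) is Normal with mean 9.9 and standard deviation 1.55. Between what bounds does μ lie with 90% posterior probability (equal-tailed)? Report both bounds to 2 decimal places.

[7.35, 12.45]

The posterior is symmetric, so the 90% equal-tailed interval is μ = 9.9 ± z·1.55 with z = 1.645.
Half-width: 1.645 × 1.55 = 2.55.
9.9 − 2.55 = 7.35; 9.9 + 2.55 = 12.45.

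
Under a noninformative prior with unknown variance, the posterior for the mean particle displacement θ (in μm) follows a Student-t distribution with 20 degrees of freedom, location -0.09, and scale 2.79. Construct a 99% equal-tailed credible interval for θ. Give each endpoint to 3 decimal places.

[-8.028, 7.848]

The t_20 distribution is symmetric; the 99% interval is -0.09 ± t·2.79 with t_{0.995,20} = 2.845.
Half-width: 2.845 × 2.79 = 7.938.
-0.09 − 7.938 = -8.028; -0.09 + 7.938 = 7.848.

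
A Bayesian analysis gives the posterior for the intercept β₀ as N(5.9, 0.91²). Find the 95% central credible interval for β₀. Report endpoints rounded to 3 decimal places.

The posterior is symmetric, so the 95% equal-tailed interval is β₀ = 5.9 ± z·0.91 with z = 1.960.
Half-width: 1.960 × 0.91 = 1.784.
5.9 − 1.784 = 4.116; 5.9 + 1.784 = 7.684.

[4.116, 7.684]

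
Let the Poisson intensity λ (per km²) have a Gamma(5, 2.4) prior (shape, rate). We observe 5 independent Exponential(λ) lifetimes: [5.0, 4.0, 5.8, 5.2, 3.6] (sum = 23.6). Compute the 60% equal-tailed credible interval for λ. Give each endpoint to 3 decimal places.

Posterior: Gamma(5+5, 2.4+23.6) = Gamma(10, 26.0) (shape, rate).
Equal-tailed 60% interval: Gamma(10, 26.0) quantiles at 0.2 and 0.8.
Posterior mean ≈ 0.385, SD ≈ 0.122; a Normal approximation gives roughly [0.282, 0.487].
Exact: lower = 0.280; upper = 0.481.

[0.280, 0.481]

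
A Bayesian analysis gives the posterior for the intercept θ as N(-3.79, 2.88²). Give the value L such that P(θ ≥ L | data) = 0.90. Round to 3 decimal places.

Need L with P(θ ≥ L) = 0.90: L = -3.79 − z_{0.1}·2.88.
z = 1.282; L = -3.79 − 1.282 × 2.88 = -7.481.

-7.481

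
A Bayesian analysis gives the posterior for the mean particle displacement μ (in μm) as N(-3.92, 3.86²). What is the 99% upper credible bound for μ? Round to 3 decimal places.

Need U with P(μ ≤ U) = 0.99: U = -3.92 + z_{0.01}·3.86.
z = 2.326; U = -3.92 + 2.326 × 3.86 = 5.060.

5.060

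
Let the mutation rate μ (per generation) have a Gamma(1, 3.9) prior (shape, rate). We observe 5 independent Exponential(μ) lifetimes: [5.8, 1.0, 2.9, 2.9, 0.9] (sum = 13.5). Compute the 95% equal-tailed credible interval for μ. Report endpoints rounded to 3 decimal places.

Posterior: Gamma(1+5, 3.9+13.5) = Gamma(6, 17.4) (shape, rate).
Equal-tailed 95% interval: Gamma(6, 17.4) quantiles at 0.025 and 0.975.
Posterior mean ≈ 0.345, SD ≈ 0.141; a Normal approximation gives roughly [0.069, 0.621].
Exact: lower = 0.127; upper = 0.671.

[0.127, 0.671]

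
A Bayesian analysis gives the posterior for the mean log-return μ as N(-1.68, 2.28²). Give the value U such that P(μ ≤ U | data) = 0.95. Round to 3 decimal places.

2.070

Need U with P(μ ≤ U) = 0.95: U = -1.68 + z_{0.05}·2.28.
z = 1.645; U = -1.68 + 1.645 × 2.28 = 2.070.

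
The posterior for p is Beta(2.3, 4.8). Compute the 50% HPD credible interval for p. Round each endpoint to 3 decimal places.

The posterior is unimodal and skewed, so the HPD interval has equal density at both endpoints and is the shortest 50% interval.
Solving f(0.152) = f(0.381) with F(0.381) − F(0.152) = 0.50 gives [0.152, 0.381].
For comparison, the equal-tailed interval is [0.197, 0.434]; the HPD is narrower and shifted toward the mode.

[0.152, 0.381]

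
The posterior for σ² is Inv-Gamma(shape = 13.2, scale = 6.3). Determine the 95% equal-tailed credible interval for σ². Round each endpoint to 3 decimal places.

Inverse-Gamma(13.2, 6.3) quantiles: F⁻¹(0.025) and F⁻¹(0.975).
Equivalently, 1/σ² ~ Gamma(13.2, rate = 6.3); invert its 0.975 and 0.025 quantiles.
Posterior mean ≈ 0.516, SD ≈ 0.154; a Normal approximation gives roughly [0.214, 0.819].
Exact: lower = 0.297; upper = 0.891.

[0.297, 0.891]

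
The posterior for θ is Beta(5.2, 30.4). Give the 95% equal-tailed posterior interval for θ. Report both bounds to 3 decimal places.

[0.052, 0.277]

Posterior: Beta(5.2, 30.4).
Equal-tailed 95% interval: the 0.025 and 0.975 quantiles of Beta(5.2, 30.4).
Posterior mean ≈ 0.146, SD ≈ 0.058; a Normal approximation gives roughly [0.032, 0.260].
Exact: F⁻¹(0.025) = 0.052; F⁻¹(0.975) = 0.277.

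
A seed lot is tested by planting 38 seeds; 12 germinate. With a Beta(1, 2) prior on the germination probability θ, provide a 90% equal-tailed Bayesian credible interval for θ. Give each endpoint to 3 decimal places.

Posterior: Beta(1+12, 2+26) = Beta(13, 28).
Equal-tailed 90% interval: the 0.05 and 0.95 quantiles of Beta(13, 28).
Posterior mean ≈ 0.317, SD ≈ 0.072; a Normal approximation gives roughly [0.199, 0.435].
Exact: F⁻¹(0.05) = 0.204; F⁻¹(0.95) = 0.440.

[0.204, 0.440]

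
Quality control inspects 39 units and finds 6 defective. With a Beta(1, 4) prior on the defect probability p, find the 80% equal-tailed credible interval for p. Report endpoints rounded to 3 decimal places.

Posterior: Beta(1+6, 4+33) = Beta(7, 37).
Equal-tailed 80% interval: the 0.1 and 0.9 quantiles of Beta(7, 37).
Posterior mean ≈ 0.159, SD ≈ 0.055; a Normal approximation gives roughly [0.089, 0.229].
Exact: F⁻¹(0.1) = 0.093; F⁻¹(0.9) = 0.232.

[0.093, 0.232]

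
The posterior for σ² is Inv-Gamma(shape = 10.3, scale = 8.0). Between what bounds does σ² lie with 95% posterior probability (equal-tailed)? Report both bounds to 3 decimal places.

Inverse-Gamma(10.3, 8.0) quantiles: F⁻¹(0.025) and F⁻¹(0.975).
Equivalently, 1/σ² ~ Gamma(10.3, rate = 8.0); invert its 0.975 and 0.025 quantiles.
Posterior mean ≈ 0.860, SD ≈ 0.299; a Normal approximation gives roughly [0.275, 1.445].
Exact: lower = 0.458; upper = 1.599.

[0.458, 1.599]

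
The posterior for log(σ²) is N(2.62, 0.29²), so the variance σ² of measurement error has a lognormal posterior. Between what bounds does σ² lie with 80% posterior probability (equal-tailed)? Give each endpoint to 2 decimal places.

On the log scale the 80% interval is 2.62 ± 1.282 × 0.29 = [2.2484, 2.9916].
Exponentiate: [e^2.2484, e^2.9916] = [9.47, 19.92].

[9.47, 19.92]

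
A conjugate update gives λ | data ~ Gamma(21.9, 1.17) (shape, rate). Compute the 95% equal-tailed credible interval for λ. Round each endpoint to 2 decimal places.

Posterior: Gamma(shape 21.9, rate 1.17).
Equal-tailed 95% interval: Gamma(21.9, 1.17) quantiles at 0.025 and 0.975.
Posterior mean ≈ 18.72, SD ≈ 4.00; a Normal approximation gives roughly [10.88, 26.56].
Exact: lower = 11.72; upper = 27.33.

[11.72, 27.33]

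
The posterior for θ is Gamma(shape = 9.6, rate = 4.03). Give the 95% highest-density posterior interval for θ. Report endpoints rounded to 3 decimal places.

[0.998, 3.914]

The posterior is unimodal and skewed, so the HPD interval has equal density at both endpoints and is the shortest 95% interval.
Solving f(0.998) = f(3.914) with F(3.914) − F(0.998) = 0.95 gives [0.998, 3.914].
For comparison, the equal-tailed interval is [1.122, 4.109]; the HPD is narrower and shifted toward the mode.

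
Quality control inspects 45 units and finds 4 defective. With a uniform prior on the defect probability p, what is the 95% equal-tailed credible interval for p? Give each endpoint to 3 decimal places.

Posterior: Beta(1+4, 1+41) = Beta(5, 42).
Equal-tailed 95% interval: the 0.025 and 0.975 quantiles of Beta(5, 42).
Posterior mean ≈ 0.106, SD ≈ 0.045; a Normal approximation gives roughly [0.019, 0.194].
Exact: F⁻¹(0.025) = 0.036; F⁻¹(0.975) = 0.208.

[0.036, 0.208]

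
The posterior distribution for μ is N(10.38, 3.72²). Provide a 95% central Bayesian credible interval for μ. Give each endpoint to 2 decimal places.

[3.09, 17.67]

The posterior is symmetric, so the 95% equal-tailed interval is μ = 10.38 ± z·3.72 with z = 1.960.
Half-width: 1.960 × 3.72 = 7.29.
10.38 − 7.29 = 3.09; 10.38 + 7.29 = 17.67.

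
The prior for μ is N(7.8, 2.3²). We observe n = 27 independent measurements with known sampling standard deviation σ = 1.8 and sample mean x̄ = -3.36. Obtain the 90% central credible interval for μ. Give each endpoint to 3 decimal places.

[-3.676, -2.549]

Posterior precision = 1/2.3² + 27/1.8² = 0.1890 + 8.3333 = 8.5224, so posterior SD = 0.3425.
Posterior mean = (7.8/2.3² + 27·-3.36/1.8²) / 8.5224 = -3.1125.
Interval: -3.1125 ± 1.645 × 0.3425 → [-3.676, -2.549].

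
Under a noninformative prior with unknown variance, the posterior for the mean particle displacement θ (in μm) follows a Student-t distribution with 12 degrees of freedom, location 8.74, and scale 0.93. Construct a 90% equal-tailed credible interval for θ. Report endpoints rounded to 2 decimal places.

The t_12 distribution is symmetric; the 90% interval is 8.74 ± t·0.93 with t_{0.95,12} = 1.782.
Half-width: 1.782 × 0.93 = 1.66.
8.74 − 1.66 = 7.08; 8.74 + 1.66 = 10.40.

[7.08, 10.40]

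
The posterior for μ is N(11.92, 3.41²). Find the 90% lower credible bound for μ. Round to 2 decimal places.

Need L with P(μ ≥ L) = 0.90: L = 11.92 − z_{0.1}·3.41.
z = 1.282; L = 11.92 − 1.282 × 3.41 = 7.55.

7.55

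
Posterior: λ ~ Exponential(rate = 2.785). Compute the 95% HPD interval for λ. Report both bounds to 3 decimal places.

The exponential density is strictly decreasing on [0, ∞), so the HPD interval is anchored at 0: [0, q] with P(λ ≤ q) = 0.95.
q = −ln(1 − 0.95) / 2.785 = 2.9957 / 2.785 = 1.076.

[0.000, 1.076]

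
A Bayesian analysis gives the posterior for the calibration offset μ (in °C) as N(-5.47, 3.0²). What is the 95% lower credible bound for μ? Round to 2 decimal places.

-10.40

Need L with P(μ ≥ L) = 0.95: L = -5.47 − z_{0.05}·3.0.
z = 1.645; L = -5.47 − 1.645 × 3.0 = -10.40.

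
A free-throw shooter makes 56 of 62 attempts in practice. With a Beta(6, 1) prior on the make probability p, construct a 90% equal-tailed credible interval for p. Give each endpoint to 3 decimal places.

[0.833, 0.951]

Posterior: Beta(6+56, 1+6) = Beta(62, 7).
Equal-tailed 90% interval: the 0.05 and 0.95 quantiles of Beta(62, 7).
Posterior mean ≈ 0.899, SD ≈ 0.036; a Normal approximation gives roughly [0.839, 0.958].
Exact: F⁻¹(0.05) = 0.833; F⁻¹(0.95) = 0.951.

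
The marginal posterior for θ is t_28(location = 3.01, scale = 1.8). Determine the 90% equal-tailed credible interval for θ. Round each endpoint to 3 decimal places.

The t_28 distribution is symmetric; the 90% interval is 3.01 ± t·1.8 with t_{0.95,28} = 1.701.
Half-width: 1.701 × 1.8 = 3.062.
3.01 − 3.062 = -0.052; 3.01 + 3.062 = 6.072.

[-0.052, 6.072]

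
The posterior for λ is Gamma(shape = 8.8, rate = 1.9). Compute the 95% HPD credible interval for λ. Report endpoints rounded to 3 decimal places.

The posterior is unimodal and skewed, so the HPD interval has equal density at both endpoints and is the shortest 95% interval.
Solving f(1.837) = f(7.742) with F(7.742) − F(1.837) = 0.95 gives [1.837, 7.742].
For comparison, the equal-tailed interval is [2.096, 8.156]; the HPD is narrower and shifted toward the mode.

[1.837, 7.742]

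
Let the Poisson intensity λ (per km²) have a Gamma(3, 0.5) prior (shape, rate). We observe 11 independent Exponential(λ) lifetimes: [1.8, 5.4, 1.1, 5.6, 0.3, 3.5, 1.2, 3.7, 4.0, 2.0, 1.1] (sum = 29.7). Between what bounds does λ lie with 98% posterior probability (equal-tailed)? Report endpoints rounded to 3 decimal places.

Posterior: Gamma(3+11, 0.5+29.7) = Gamma(14, 30.2) (shape, rate).
Equal-tailed 98% interval: Gamma(14, 30.2) quantiles at 0.01 and 0.99.
Posterior mean ≈ 0.464, SD ≈ 0.124; a Normal approximation gives roughly [0.175, 0.752].
Exact: lower = 0.225; upper = 0.799.

[0.225, 0.799]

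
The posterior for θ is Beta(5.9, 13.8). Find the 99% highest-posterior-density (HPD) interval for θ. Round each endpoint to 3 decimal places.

The posterior is unimodal and skewed, so the HPD interval has equal density at both endpoints and is the shortest 99% interval.
Solving f(0.078) = f(0.569) with F(0.569) − F(0.078) = 0.99 gives [0.078, 0.569].
For comparison, the equal-tailed interval is [0.088, 0.583]; the HPD is narrower and shifted toward the mode.

[0.078, 0.569]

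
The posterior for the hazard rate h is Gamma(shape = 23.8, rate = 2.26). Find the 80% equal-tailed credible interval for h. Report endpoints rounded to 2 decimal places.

Posterior: Gamma(shape 23.8, rate 2.26).
Equal-tailed 80% interval: Gamma(23.8, 2.26) quantiles at 0.1 and 0.9.
Posterior mean ≈ 10.53, SD ≈ 2.16; a Normal approximation gives roughly [7.76, 13.30].
Exact: lower = 7.88; upper = 13.37.

[7.88, 13.37]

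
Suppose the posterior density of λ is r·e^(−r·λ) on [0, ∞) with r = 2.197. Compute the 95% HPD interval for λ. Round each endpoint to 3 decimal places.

[0.000, 1.364]

The exponential density is strictly decreasing on [0, ∞), so the HPD interval is anchored at 0: [0, q] with P(λ ≤ q) = 0.95.
q = −ln(1 − 0.95) / 2.197 = 2.9957 / 2.197 = 1.364.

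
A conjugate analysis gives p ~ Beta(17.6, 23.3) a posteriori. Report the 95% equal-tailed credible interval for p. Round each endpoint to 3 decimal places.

[0.284, 0.583]

Posterior: Beta(17.6, 23.3).
Equal-tailed 95% interval: the 0.025 and 0.975 quantiles of Beta(17.6, 23.3).
Posterior mean ≈ 0.430, SD ≈ 0.076; a Normal approximation gives roughly [0.280, 0.580].
Exact: F⁻¹(0.025) = 0.284; F⁻¹(0.975) = 0.583.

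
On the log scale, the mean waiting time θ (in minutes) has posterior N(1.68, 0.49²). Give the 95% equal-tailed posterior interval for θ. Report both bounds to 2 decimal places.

On the log scale the 95% interval is 1.68 ± 1.960 × 0.49 = [0.7196, 2.6404].
Exponentiate: [e^0.7196, e^2.6404] = [2.05, 14.02].

[2.05, 14.02]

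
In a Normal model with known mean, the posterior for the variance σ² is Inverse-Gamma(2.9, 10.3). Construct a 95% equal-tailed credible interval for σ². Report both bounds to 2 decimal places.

[1.46, 17.88]

Inverse-Gamma(2.9, 10.3) quantiles: F⁻¹(0.025) and F⁻¹(0.975).
Equivalently, 1/σ² ~ Gamma(2.9, rate = 10.3); invert its 0.975 and 0.025 quantiles.
Posterior mean ≈ 5.42, SD ≈ 5.71; a Normal approximation gives roughly [-5.78, 16.62].
Exact: lower = 1.46; upper = 17.88.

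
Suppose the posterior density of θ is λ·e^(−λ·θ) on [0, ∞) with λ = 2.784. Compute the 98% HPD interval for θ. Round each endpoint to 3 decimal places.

The exponential density is strictly decreasing on [0, ∞), so the HPD interval is anchored at 0: [0, q] with P(θ ≤ q) = 0.98.
q = −ln(1 − 0.98) / 2.784 = 3.9120 / 2.784 = 1.405.

[0.000, 1.405]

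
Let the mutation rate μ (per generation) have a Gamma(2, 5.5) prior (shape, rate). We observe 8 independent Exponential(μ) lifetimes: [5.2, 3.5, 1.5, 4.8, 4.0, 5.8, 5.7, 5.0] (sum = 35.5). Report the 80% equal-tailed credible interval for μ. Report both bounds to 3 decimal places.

[0.152, 0.346]

Posterior: Gamma(2+8, 5.5+35.5) = Gamma(10, 41.0) (shape, rate).
Equal-tailed 80% interval: Gamma(10, 41.0) quantiles at 0.1 and 0.9.
Posterior mean ≈ 0.244, SD ≈ 0.077; a Normal approximation gives roughly [0.145, 0.343].
Exact: lower = 0.152; upper = 0.346.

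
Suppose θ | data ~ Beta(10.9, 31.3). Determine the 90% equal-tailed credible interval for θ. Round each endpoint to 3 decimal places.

[0.156, 0.374]

Posterior: Beta(10.9, 31.3).
Equal-tailed 90% interval: the 0.05 and 0.95 quantiles of Beta(10.9, 31.3).
Posterior mean ≈ 0.258, SD ≈ 0.067; a Normal approximation gives roughly [0.149, 0.368].
Exact: F⁻¹(0.05) = 0.156; F⁻¹(0.95) = 0.374.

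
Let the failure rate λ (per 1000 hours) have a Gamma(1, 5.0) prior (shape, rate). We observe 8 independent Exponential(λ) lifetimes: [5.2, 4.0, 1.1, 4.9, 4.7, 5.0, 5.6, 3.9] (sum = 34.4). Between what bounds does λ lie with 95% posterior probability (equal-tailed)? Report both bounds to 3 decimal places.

[0.104, 0.400]

Posterior: Gamma(1+8, 5.0+34.4) = Gamma(9, 39.4) (shape, rate).
Equal-tailed 95% interval: Gamma(9, 39.4) quantiles at 0.025 and 0.975.
Posterior mean ≈ 0.228, SD ≈ 0.076; a Normal approximation gives roughly [0.079, 0.378].
Exact: lower = 0.104; upper = 0.400.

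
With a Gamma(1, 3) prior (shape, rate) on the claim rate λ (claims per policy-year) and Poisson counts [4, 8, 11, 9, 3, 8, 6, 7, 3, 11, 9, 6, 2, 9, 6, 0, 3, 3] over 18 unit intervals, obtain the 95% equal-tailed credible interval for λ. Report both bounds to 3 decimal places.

[4.262, 6.209]

Posterior: Gamma(1+108, 3+18) = Gamma(109, 21) (shape, rate).
Equal-tailed 95% interval: Gamma(109, 21) quantiles at 0.025 and 0.975.
Posterior mean ≈ 5.190, SD ≈ 0.497; a Normal approximation gives roughly [4.216, 6.165].
Exact: lower = 4.262; upper = 6.209.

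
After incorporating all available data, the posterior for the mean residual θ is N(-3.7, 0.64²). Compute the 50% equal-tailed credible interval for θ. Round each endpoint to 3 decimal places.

The posterior is symmetric, so the 50% equal-tailed interval is θ = -3.7 ± z·0.64 with z = 0.674.
Half-width: 0.674 × 0.64 = 0.432.
-3.7 − 0.432 = -4.132; -3.7 + 0.432 = -3.268.

[-4.132, -3.268]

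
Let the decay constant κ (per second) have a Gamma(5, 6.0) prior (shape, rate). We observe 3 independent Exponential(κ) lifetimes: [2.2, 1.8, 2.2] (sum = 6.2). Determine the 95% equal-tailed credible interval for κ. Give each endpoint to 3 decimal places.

Posterior: Gamma(5+3, 6.0+6.2) = Gamma(8, 12.2) (shape, rate).
Equal-tailed 95% interval: Gamma(8, 12.2) quantiles at 0.025 and 0.975.
Posterior mean ≈ 0.656, SD ≈ 0.232; a Normal approximation gives roughly [0.201, 1.110].
Exact: lower = 0.283; upper = 1.182.

[0.283, 1.182]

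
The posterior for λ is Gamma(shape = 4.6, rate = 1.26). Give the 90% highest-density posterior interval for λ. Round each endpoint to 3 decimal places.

The posterior is unimodal and skewed, so the HPD interval has equal density at both endpoints and is the shortest 90% interval.
Solving f(1.010) = f(6.188) with F(6.188) − F(1.010) = 0.90 gives [1.010, 6.188].
For comparison, the equal-tailed interval is [1.368, 6.825]; the HPD is narrower and shifted toward the mode.

[1.010, 6.188]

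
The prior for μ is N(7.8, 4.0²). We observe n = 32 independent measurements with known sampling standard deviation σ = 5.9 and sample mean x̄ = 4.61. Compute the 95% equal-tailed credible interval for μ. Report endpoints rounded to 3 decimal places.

[2.835, 6.791]

Posterior precision = 1/4.0² + 32/5.9² = 0.0625 + 0.9193 = 0.9818, so posterior SD = 1.0092.
Posterior mean = (7.8/4.0² + 32·4.61/5.9²) / 0.9818 = 4.8131.
Interval: 4.8131 ± 1.960 × 1.0092 → [2.835, 6.791].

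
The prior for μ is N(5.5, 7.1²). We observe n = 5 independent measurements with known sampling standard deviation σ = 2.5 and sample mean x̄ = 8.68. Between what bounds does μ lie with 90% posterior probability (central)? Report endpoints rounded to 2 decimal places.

[6.79, 10.42]

Posterior precision = 1/7.1² + 5/2.5² = 0.0198 + 0.8000 = 0.8198, so posterior SD = 1.1044.
Posterior mean = (5.5/7.1² + 5·8.68/2.5²) / 0.8198 = 8.6031.
Interval: 8.6031 ± 1.645 × 1.1044 → [6.79, 10.42].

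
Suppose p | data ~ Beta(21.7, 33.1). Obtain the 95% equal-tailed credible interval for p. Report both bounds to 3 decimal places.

[0.272, 0.527]

Posterior: Beta(21.7, 33.1).
Equal-tailed 95% interval: the 0.025 and 0.975 quantiles of Beta(21.7, 33.1).
Posterior mean ≈ 0.396, SD ≈ 0.065; a Normal approximation gives roughly [0.268, 0.524].
Exact: F⁻¹(0.025) = 0.272; F⁻¹(0.975) = 0.527.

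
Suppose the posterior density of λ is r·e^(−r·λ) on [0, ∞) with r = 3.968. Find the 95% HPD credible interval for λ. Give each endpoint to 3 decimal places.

The exponential density is strictly decreasing on [0, ∞), so the HPD interval is anchored at 0: [0, q] with P(λ ≤ q) = 0.95.
q = −ln(1 − 0.95) / 3.968 = 2.9957 / 3.968 = 0.755.

[0.000, 0.755]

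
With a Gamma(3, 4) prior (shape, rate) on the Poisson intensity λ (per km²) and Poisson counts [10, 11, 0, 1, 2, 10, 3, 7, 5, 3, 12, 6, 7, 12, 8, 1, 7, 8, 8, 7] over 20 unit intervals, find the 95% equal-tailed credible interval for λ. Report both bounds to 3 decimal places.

Posterior: Gamma(3+128, 4+20) = Gamma(131, 24) (shape, rate).
Equal-tailed 95% interval: Gamma(131, 24) quantiles at 0.025 and 0.975.
Posterior mean ≈ 5.458, SD ≈ 0.477; a Normal approximation gives roughly [4.524, 6.393].
Exact: lower = 4.564; upper = 6.432.

[4.564, 6.432]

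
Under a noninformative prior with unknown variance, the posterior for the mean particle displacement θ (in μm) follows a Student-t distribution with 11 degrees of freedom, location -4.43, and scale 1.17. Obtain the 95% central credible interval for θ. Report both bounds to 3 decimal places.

The t_11 distribution is symmetric; the 95% interval is -4.43 ± t·1.17 with t_{0.975,11} = 2.201.
Half-width: 2.201 × 1.17 = 2.575.
-4.43 − 2.575 = -7.005; -4.43 + 2.575 = -1.855.

[-7.005, -1.855]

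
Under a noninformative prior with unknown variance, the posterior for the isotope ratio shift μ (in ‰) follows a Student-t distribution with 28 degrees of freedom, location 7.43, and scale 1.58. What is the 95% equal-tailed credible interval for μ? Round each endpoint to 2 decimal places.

The t_28 distribution is symmetric; the 95% interval is 7.43 ± t·1.58 with t_{0.975,28} = 2.048.
Half-width: 2.048 × 1.58 = 3.24.
7.43 − 3.24 = 4.19; 7.43 + 3.24 = 10.67.

[4.19, 10.67]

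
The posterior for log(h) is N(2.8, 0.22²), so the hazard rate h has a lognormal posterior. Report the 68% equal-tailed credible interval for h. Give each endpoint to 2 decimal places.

On the log scale the 68% interval is 2.8 ± 0.994 × 0.22 = [2.5812, 3.0188].
Exponentiate: [e^2.5812, e^3.0188] = [13.21, 20.47].

[13.21, 20.47]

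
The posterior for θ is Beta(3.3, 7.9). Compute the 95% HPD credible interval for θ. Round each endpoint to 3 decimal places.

The posterior is unimodal and skewed, so the HPD interval has equal density at both endpoints and is the shortest 95% interval.
Solving f(0.061) = f(0.548) with F(0.548) − F(0.061) = 0.95 gives [0.061, 0.548].
For comparison, the equal-tailed interval is [0.080, 0.578]; the HPD is narrower and shifted toward the mode.

[0.061, 0.548]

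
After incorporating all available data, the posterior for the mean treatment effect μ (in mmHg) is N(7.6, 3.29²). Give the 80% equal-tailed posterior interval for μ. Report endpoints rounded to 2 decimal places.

The posterior is symmetric, so the 80% equal-tailed interval is μ = 7.6 ± z·3.29 with z = 1.282.
Half-width: 1.282 × 3.29 = 4.22.
7.6 − 4.22 = 3.38; 7.6 + 4.22 = 11.82.

[3.38, 11.82]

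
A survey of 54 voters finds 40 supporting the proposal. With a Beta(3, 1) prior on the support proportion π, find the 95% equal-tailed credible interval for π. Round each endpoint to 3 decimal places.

Posterior: Beta(3+40, 1+14) = Beta(43, 15).
Equal-tailed 95% interval: the 0.025 and 0.975 quantiles of Beta(43, 15).
Posterior mean ≈ 0.741, SD ≈ 0.057; a Normal approximation gives roughly [0.630, 0.853].
Exact: F⁻¹(0.025) = 0.622; F⁻¹(0.975) = 0.845.

[0.622, 0.845]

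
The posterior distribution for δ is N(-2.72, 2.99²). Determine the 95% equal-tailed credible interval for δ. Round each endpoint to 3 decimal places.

[-8.580, 3.140]

The posterior is symmetric, so the 95% equal-tailed interval is δ = -2.72 ± z·2.99 with z = 1.960.
Half-width: 1.960 × 2.99 = 5.860.
-2.72 − 5.860 = -8.580; -2.72 + 5.860 = 3.140.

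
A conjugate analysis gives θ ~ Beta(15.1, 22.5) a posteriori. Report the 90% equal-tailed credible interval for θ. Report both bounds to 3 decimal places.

[0.275, 0.535]

Posterior: Beta(15.1, 22.5).
Equal-tailed 90% interval: the 0.05 and 0.95 quantiles of Beta(15.1, 22.5).
Posterior mean ≈ 0.402, SD ≈ 0.079; a Normal approximation gives roughly [0.272, 0.531].
Exact: F⁻¹(0.05) = 0.275; F⁻¹(0.95) = 0.535.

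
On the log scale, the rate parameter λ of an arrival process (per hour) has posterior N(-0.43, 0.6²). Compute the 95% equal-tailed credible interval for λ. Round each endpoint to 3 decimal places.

On the log scale the 95% interval is -0.43 ± 1.960 × 0.6 = [-1.6060, 0.7460].
Exponentiate: [e^-1.6060, e^0.7460] = [0.201, 2.109].

[0.201, 2.109]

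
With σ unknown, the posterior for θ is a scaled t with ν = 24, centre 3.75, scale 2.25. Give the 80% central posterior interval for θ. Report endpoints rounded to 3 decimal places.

[0.785, 6.715]

The t_24 distribution is symmetric; the 80% interval is 3.75 ± t·2.25 with t_{0.9,24} = 1.318.
Half-width: 1.318 × 2.25 = 2.965.
3.75 − 2.965 = 0.785; 3.75 + 2.965 = 6.715.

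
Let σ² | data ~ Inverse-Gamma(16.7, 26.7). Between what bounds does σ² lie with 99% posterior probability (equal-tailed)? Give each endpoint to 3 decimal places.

Inverse-Gamma(16.7, 26.7) quantiles: F⁻¹(0.005) and F⁻¹(0.995).
Equivalently, 1/σ² ~ Gamma(16.7, rate = 26.7); invert its 0.995 and 0.005 quantiles.
Posterior mean ≈ 1.701, SD ≈ 0.444; a Normal approximation gives roughly [0.558, 2.843].
Exact: lower = 0.918; upper = 3.319.

[0.918, 3.319]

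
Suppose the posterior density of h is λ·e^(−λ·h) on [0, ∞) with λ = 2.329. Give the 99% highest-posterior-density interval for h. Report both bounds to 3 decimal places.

The exponential density is strictly decreasing on [0, ∞), so the HPD interval is anchored at 0: [0, q] with P(h ≤ q) = 0.99.
q = −ln(1 − 0.99) / 2.329 = 4.6052 / 2.329 = 1.977.

[0.000, 1.977]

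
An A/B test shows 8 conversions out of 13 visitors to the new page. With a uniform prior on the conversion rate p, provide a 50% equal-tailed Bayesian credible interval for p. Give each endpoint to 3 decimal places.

Posterior: Beta(1+8, 1+5) = Beta(9, 6).
Equal-tailed 50% interval: the 0.25 and 0.75 quantiles of Beta(9, 6).
Posterior mean ≈ 0.600, SD ≈ 0.122; a Normal approximation gives roughly [0.517, 0.683].
Exact: F⁻¹(0.25) = 0.516; F⁻¹(0.75) = 0.688.

[0.516, 0.688]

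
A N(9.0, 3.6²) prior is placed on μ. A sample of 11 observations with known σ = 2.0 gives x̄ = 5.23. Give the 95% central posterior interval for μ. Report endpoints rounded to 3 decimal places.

Posterior precision = 1/3.6² + 11/2.0² = 0.0772 + 2.7500 = 2.8272, so posterior SD = 0.5947.
Posterior mean = (9.0/3.6² + 11·5.23/2.0²) / 2.8272 = 5.3329.
Interval: 5.3329 ± 1.960 × 0.5947 → [4.167, 6.499].

[4.167, 6.499]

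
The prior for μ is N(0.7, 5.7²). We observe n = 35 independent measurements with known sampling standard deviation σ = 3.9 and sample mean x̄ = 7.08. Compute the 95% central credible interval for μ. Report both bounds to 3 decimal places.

Posterior precision = 1/5.7² + 35/3.9² = 0.0308 + 2.3011 = 2.3319, so posterior SD = 0.6549.
Posterior mean = (0.7/5.7² + 35·7.08/3.9²) / 2.3319 = 6.9958.
Interval: 6.9958 ± 1.960 × 0.6549 → [5.712, 8.279].

[5.712, 8.279]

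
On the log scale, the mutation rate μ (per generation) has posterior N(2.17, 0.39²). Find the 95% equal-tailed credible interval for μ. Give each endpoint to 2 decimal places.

[4.08, 18.81]

On the log scale the 95% interval is 2.17 ± 1.960 × 0.39 = [1.4056, 2.9344].
Exponentiate: [e^1.4056, e^2.9344] = [4.08, 18.81].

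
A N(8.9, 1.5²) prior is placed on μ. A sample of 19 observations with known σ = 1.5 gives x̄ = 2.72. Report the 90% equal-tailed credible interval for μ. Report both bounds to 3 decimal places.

[2.477, 3.581]

Posterior precision = 1/1.5² + 19/1.5² = 0.4444 + 8.4444 = 8.8889, so posterior SD = 0.3354.
Posterior mean = (8.9/1.5² + 19·2.72/1.5²) / 8.8889 = 3.0290.
Interval: 3.0290 ± 1.645 × 0.3354 → [2.477, 3.581].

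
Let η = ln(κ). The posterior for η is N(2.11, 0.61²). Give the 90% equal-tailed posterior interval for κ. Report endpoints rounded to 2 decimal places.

On the log scale the 90% interval is 2.11 ± 1.645 × 0.61 = [1.1066, 3.1134].
Exponentiate: [e^1.1066, e^3.1134] = [3.02, 22.50].

[3.02, 22.50]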